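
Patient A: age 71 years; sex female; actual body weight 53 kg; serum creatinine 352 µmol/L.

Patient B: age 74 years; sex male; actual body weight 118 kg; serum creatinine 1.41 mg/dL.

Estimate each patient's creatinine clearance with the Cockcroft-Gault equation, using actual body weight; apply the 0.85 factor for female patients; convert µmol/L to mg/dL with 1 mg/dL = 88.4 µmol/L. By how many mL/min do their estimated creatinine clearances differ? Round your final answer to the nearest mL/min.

66 mL/min

Patient A: SCr = 352 / 88.4 = 3.982 mg/dL
Patient A: CrCl = (140 − 71) × 53 / (72 × 3.982) × 0.85 = 3657.0 / 286.70 × 0.85 ≈ 10.8 mL/min
Patient B: CrCl = (140 − 74) × 118 / (72 × 1.41) = 7788.0 / 101.52 ≈ 76.7 mL/min
|10.8 − 76.7| = 65.9 mL/min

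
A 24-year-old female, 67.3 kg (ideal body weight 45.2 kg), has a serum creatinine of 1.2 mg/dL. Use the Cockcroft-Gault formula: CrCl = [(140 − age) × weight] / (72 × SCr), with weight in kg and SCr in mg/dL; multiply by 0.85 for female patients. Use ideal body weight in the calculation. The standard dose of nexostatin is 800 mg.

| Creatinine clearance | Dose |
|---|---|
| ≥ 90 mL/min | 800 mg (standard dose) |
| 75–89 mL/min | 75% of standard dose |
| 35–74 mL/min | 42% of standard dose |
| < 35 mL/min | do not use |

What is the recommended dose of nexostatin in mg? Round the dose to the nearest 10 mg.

340 mg

CrCl = (140 − 24) × 45.2 / (72 × 1.2) × 0.85 = 5243.2 / 86.40 × 0.85 ≈ 51.6 mL/min
CrCl ≈ 52 mL/min → bracket 35–74 mL/min.
42% of 800 mg = 336 mg → 340 mg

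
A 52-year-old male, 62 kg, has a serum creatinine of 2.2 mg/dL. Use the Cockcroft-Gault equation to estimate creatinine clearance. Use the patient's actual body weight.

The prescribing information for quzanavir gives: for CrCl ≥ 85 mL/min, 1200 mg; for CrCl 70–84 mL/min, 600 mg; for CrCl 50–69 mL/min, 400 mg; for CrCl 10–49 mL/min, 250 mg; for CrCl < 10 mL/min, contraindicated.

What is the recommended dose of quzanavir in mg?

250 mg

CrCl = (140 − 52) × 62 / (72 × 2.2) = 5456.0 / 158.40 ≈ 34.4 mL/min
CrCl ≈ 34 mL/min → bracket 10–49 mL/min.
Dose for this bracket: 250 mg.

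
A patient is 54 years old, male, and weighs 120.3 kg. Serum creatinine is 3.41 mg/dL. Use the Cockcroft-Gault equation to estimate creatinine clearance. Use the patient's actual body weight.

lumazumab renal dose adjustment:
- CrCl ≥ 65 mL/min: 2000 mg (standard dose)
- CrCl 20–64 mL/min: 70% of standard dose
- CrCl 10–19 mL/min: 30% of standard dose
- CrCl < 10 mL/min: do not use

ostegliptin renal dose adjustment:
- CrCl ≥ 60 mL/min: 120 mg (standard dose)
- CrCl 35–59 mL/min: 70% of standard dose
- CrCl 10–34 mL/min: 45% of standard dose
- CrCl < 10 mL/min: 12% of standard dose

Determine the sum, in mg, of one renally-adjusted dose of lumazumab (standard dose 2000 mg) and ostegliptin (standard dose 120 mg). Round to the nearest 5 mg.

1485 mg

CrCl = (140 − 54) × 120.3 / (72 × 3.41) = 10345.8 / 245.52 ≈ 42.1 mL/min
CrCl ≈ 42 mL/min.
lumazumab: 20–64 mL/min → 70% of 2000 mg = 1400 mg.
ostegliptin: 35–59 mL/min → 70% of 120 mg = 84 mg.
Total = 1400 + 84 = 1484 mg.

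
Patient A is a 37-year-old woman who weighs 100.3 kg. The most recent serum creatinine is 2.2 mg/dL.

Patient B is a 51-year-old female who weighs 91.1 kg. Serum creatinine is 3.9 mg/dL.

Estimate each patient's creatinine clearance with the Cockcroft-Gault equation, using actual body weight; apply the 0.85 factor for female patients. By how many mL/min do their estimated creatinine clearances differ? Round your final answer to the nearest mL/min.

31 mL/min

Patient A: CrCl = (140 − 37) × 100.3 / (72 × 2.2) × 0.85 = 10330.9 / 158.40 × 0.85 ≈ 55.4 mL/min
Patient B: CrCl = (140 − 51) × 91.1 / (72 × 3.9) × 0.85 = 8107.9 / 280.80 × 0.85 ≈ 24.5 mL/min
|55.4 − 24.5| = 30.9 mL/min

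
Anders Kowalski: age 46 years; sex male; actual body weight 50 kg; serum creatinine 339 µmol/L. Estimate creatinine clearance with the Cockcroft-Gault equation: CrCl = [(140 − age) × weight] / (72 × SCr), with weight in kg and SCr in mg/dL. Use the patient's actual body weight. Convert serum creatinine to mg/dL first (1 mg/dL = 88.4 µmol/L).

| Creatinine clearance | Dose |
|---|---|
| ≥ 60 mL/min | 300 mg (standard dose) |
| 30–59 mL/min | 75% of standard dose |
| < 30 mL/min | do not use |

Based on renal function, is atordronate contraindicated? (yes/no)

SCr = 339 / 88.4 = 3.835 mg/dL
CrCl = (140 − 46) × 50 / (72 × 3.835) = 4700.0 / 276.12 ≈ 17.0 mL/min
CrCl ≈ 17 mL/min, which is < 30 mL/min.

yes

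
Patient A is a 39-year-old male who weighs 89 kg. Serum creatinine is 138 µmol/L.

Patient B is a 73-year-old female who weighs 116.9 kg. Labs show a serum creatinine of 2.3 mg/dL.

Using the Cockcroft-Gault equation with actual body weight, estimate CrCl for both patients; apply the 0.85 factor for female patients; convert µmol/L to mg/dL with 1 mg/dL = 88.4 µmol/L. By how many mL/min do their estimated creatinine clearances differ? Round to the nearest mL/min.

40 mL/min

Patient A: SCr = 138 / 88.4 = 1.561 mg/dL
Patient A: CrCl = (140 − 39) × 89 / (72 × 1.561) = 8989.0 / 112.39 ≈ 80.0 mL/min
Patient B: CrCl = (140 − 73) × 116.9 / (72 × 2.3) × 0.85 = 7832.3 / 165.60 × 0.85 ≈ 40.2 mL/min
|80.0 − 40.2| = 39.8 mL/min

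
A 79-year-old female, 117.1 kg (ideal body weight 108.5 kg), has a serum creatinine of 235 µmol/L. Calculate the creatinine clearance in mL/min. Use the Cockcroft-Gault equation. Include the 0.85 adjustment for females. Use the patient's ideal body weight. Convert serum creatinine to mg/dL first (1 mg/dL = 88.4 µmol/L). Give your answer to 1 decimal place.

SCr = 235 / 88.4 = 2.658 mg/dL
CrCl = (140 − 79) × 108.5 / (72 × 2.658) × 0.85 = 6618.5 / 191.38 × 0.85 ≈ 29.4 mL/min

29.4 mL/min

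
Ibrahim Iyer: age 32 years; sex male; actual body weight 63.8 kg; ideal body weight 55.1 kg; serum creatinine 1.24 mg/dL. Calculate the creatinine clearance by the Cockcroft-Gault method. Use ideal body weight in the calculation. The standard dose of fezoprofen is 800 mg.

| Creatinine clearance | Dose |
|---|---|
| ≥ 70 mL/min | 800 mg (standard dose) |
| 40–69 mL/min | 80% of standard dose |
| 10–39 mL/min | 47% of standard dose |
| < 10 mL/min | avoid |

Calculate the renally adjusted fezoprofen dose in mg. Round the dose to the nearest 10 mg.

640 mg

CrCl = (140 − 32) × 55.1 / (72 × 1.24) = 5950.8 / 89.28 ≈ 66.7 mL/min
CrCl ≈ 67 mL/min → bracket 40–69 mL/min.
80% of 800 mg = 640 mg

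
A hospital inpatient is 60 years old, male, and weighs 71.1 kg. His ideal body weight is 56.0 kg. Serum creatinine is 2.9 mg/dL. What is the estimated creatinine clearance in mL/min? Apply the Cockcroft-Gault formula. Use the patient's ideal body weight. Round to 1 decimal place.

21.5 mL/min

CrCl = (140 − 60) × 56 / (72 × 2.9) = 4480.0 / 208.80 ≈ 21.5 mL/min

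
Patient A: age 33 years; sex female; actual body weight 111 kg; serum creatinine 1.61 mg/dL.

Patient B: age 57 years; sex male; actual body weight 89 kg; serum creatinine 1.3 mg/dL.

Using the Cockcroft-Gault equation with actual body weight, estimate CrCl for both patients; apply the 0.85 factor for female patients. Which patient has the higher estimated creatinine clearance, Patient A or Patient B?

Patient A

Patient A: CrCl = (140 − 33) × 111 / (72 × 1.61) × 0.85 = 11877.0 / 115.92 × 0.85 ≈ 87.1 mL/min
Patient B: CrCl = (140 − 57) × 89 / (72 × 1.3) = 7387.0 / 93.60 ≈ 78.9 mL/min
87.1 vs 78.9 mL/min → Patient A is higher.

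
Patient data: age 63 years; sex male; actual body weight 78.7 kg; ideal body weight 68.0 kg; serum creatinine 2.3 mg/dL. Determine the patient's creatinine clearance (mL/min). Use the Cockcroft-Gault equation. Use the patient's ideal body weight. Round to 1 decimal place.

CrCl = (140 − 63) × 68 / (72 × 2.3) = 5236.0 / 165.60 ≈ 31.6 mL/min

31.6 mL/min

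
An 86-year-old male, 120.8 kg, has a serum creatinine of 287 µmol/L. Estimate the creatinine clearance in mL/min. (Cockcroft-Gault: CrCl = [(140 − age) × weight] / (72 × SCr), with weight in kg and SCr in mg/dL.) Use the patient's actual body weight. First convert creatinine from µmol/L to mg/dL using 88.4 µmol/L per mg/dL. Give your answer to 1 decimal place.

27.9 mL/min

SCr = 287 / 88.4 = 3.247 mg/dL
CrCl = (140 − 86) × 120.8 / (72 × 3.247) = 6523.2 / 233.78 ≈ 27.9 mL/min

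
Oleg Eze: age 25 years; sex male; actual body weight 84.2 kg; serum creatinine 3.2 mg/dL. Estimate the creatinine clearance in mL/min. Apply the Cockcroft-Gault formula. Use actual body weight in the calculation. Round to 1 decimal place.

42.0 mL/min

CrCl = (140 − 25) × 84.2 / (72 × 3.2) = 9683.0 / 230.40 ≈ 42.0 mL/min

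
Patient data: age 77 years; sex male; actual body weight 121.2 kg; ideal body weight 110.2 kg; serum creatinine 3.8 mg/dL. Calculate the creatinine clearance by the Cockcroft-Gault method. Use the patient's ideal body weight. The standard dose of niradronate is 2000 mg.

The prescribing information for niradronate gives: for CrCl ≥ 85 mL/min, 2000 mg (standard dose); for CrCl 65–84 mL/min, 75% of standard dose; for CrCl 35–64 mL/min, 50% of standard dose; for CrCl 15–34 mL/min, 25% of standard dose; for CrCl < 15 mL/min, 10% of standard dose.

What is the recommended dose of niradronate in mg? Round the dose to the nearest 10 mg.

500 mg

CrCl = (140 − 77) × 110.2 / (72 × 3.8) = 6942.6 / 273.60 ≈ 25.4 mL/min
CrCl ≈ 25 mL/min → bracket 15–34 mL/min.
25% of 2000 mg = 500 mg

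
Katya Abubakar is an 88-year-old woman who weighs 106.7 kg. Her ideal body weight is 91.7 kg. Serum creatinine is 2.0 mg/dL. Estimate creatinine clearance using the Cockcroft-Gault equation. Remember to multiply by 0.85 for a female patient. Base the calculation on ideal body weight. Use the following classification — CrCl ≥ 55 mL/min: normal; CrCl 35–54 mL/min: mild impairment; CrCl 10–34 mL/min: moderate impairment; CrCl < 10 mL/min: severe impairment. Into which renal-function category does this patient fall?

CrCl = (140 − 88) × 91.7 / (72 × 2) × 0.85 = 4768.4 / 144.00 × 0.85 ≈ 28.1 mL/min
28 mL/min falls in the 'moderate impairment' range.

moderate impairment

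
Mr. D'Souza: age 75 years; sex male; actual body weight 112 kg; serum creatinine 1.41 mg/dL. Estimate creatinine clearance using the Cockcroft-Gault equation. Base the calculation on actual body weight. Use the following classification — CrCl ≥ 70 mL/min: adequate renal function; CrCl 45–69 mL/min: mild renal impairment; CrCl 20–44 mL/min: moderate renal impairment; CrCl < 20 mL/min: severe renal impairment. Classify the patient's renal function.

CrCl = (140 − 75) × 112 / (72 × 1.41) = 7280.0 / 101.52 ≈ 71.7 mL/min
72 mL/min falls in the 'adequate renal function' range.

adequate renal function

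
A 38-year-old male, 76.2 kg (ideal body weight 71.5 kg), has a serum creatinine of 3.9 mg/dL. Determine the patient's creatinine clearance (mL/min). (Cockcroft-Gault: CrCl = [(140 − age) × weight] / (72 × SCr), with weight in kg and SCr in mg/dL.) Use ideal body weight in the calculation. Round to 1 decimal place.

CrCl = (140 − 38) × 71.5 / (72 × 3.9) = 7293.0 / 280.80 ≈ 26.0 mL/min

26.0 mL/min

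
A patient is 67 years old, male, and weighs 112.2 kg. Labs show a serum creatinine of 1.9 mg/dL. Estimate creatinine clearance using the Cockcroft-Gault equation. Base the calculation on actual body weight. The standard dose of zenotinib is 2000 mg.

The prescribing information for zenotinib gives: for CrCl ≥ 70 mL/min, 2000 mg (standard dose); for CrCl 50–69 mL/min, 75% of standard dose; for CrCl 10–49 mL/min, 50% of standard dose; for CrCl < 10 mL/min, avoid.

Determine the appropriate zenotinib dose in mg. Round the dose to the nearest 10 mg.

1500 mg

CrCl = (140 − 67) × 112.2 / (72 × 1.9) = 8190.6 / 136.80 ≈ 59.9 mL/min
CrCl ≈ 60 mL/min → bracket 50–69 mL/min.
75% of 2000 mg = 1500 mg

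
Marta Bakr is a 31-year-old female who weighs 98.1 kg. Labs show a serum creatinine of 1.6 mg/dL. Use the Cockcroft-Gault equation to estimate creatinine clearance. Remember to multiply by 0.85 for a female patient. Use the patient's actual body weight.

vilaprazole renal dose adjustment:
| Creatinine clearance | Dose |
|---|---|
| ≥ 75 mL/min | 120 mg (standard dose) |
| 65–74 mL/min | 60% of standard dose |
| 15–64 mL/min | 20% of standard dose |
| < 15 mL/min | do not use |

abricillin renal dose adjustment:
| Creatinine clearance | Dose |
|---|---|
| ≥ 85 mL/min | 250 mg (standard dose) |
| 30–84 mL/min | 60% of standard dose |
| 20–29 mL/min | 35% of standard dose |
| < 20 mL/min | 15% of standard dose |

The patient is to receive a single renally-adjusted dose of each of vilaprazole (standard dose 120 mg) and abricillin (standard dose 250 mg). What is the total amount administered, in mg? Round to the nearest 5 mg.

CrCl = (140 − 31) × 98.1 / (72 × 1.6) × 0.85 = 10692.9 / 115.20 × 0.85 ≈ 78.9 mL/min
CrCl ≈ 79 mL/min.
vilaprazole: ≥ 75 mL/min → 100% of 120 mg = 120 mg.
abricillin: 30–84 mL/min → 60% of 250 mg = 150 mg.
Total = 120 + 150 = 270 mg.

270 mg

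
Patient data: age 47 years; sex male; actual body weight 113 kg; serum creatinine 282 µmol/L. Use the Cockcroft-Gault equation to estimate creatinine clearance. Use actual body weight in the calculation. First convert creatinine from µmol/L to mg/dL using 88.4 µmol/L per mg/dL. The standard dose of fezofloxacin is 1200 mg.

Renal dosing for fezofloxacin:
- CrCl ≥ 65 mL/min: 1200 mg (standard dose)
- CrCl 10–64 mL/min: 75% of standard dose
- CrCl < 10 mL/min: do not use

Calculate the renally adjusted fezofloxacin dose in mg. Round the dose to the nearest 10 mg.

SCr = 282 / 88.4 = 3.19 mg/dL
CrCl = (140 − 47) × 113 / (72 × 3.19) = 10509.0 / 229.68 ≈ 45.8 mL/min
CrCl ≈ 46 mL/min → bracket 10–64 mL/min.
75% of 1200 mg = 900 mg

900 mg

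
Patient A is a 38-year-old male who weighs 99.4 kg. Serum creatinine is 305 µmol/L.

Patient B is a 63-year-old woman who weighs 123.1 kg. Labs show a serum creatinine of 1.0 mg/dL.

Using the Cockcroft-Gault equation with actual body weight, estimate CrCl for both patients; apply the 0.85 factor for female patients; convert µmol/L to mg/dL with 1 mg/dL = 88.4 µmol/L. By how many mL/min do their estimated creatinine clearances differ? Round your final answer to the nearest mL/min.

71 mL/min

Patient A: SCr = 305 / 88.4 = 3.45 mg/dL
Patient A: CrCl = (140 − 38) × 99.4 / (72 × 3.45) = 10138.8 / 248.40 ≈ 40.8 mL/min
Patient B: CrCl = (140 − 63) × 123.1 / (72 × 1) × 0.85 = 9478.7 / 72.00 × 0.85 ≈ 111.9 mL/min
|40.8 − 111.9| = 71.1 mL/min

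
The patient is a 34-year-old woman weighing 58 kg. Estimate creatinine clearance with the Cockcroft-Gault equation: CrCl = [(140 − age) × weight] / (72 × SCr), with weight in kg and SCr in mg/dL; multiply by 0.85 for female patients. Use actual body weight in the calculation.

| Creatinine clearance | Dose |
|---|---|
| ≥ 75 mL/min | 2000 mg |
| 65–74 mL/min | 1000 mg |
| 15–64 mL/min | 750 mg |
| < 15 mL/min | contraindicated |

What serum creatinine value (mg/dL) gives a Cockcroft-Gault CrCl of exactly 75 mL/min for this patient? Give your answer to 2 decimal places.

Standard dose requires CrCl ≥ 75 mL/min.
Set (140 − 34) × 58 × 0.85 / (72 × SCr) = 75
SCr = (140 − 34) × 58 × 0.85 / (72 × 75) = 0.968 mg/dL

0.97 mg/dL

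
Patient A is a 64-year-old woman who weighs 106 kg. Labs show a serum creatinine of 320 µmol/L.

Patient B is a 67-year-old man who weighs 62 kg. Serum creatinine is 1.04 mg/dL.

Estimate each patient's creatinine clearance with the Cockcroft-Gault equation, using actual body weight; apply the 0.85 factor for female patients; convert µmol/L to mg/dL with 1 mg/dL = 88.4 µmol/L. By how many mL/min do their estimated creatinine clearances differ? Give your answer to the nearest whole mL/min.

Patient A: SCr = 320 / 88.4 = 3.62 mg/dL
Patient A: CrCl = (140 − 64) × 106 / (72 × 3.62) × 0.85 = 8056.0 / 260.64 × 0.85 ≈ 26.3 mL/min
Patient B: CrCl = (140 − 67) × 62 / (72 × 1.04) = 4526.0 / 74.88 ≈ 60.4 mL/min
|26.3 − 60.4| = 34.1 mL/min

34 mL/min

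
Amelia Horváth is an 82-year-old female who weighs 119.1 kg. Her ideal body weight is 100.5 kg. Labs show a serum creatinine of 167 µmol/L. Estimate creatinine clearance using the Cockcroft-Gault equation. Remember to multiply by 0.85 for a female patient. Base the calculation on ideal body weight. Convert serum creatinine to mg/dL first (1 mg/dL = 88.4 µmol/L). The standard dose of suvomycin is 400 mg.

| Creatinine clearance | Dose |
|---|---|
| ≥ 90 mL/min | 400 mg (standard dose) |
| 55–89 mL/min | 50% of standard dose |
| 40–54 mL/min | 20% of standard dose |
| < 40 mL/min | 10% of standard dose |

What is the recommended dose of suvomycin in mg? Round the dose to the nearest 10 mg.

40 mg

SCr = 167 / 88.4 = 1.889 mg/dL
CrCl = (140 − 82) × 100.5 / (72 × 1.889) × 0.85 = 5829.0 / 136.01 × 0.85 ≈ 36.4 mL/min
CrCl ≈ 36 mL/min → bracket < 40 mL/min.
10% of 400 mg = 40 mg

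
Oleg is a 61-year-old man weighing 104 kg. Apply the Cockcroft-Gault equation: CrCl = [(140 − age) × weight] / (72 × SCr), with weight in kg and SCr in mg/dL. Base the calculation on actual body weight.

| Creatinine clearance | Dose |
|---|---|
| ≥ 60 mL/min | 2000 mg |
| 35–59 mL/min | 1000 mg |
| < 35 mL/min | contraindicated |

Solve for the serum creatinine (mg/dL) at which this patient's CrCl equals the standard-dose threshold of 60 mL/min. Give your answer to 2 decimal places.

Standard dose requires CrCl ≥ 60 mL/min.
Set (140 − 61) × 104 / (72 × SCr) = 60
SCr = (140 − 61) × 104 / (72 × 60) = 1.902 mg/dL

1.90 mg/dL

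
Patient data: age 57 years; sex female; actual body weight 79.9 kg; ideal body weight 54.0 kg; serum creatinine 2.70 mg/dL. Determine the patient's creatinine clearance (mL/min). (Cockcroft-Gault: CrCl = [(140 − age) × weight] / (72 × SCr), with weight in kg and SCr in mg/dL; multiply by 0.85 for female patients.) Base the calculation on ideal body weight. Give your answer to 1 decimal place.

CrCl = (140 − 57) × 54 / (72 × 2.7) × 0.85 = 4482.0 / 194.40 × 0.85 ≈ 19.6 mL/min

19.6 mL/min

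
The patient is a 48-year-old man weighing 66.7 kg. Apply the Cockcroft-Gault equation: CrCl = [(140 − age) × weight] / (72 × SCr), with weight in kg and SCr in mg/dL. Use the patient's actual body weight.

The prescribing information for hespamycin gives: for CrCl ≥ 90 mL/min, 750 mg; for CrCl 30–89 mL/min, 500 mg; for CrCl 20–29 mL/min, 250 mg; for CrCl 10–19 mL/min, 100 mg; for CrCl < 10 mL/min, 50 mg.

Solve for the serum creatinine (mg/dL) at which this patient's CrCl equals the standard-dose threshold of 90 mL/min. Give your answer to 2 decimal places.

Standard dose requires CrCl ≥ 90 mL/min.
Set (140 − 48) × 66.7 / (72 × SCr) = 90
SCr = (140 − 48) × 66.7 / (72 × 90) = 0.947 mg/dL

0.95 mg/dL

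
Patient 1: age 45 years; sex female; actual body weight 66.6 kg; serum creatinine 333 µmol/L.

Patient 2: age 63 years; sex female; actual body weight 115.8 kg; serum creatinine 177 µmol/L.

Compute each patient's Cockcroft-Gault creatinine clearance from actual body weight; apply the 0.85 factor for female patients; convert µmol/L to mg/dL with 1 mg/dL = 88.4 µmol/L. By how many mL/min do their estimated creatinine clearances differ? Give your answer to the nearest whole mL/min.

Patient 1: SCr = 333 / 88.4 = 3.767 mg/dL
Patient 1: CrCl = (140 − 45) × 66.6 / (72 × 3.767) × 0.85 = 6327.0 / 271.22 × 0.85 ≈ 19.8 mL/min
Patient 2: SCr = 177 / 88.4 = 2.002 mg/dL
Patient 2: CrCl = (140 − 63) × 115.8 / (72 × 2.002) × 0.85 = 8916.6 / 144.14 × 0.85 ≈ 52.6 mL/min
|19.8 − 52.6| = 32.8 mL/min

33 mL/min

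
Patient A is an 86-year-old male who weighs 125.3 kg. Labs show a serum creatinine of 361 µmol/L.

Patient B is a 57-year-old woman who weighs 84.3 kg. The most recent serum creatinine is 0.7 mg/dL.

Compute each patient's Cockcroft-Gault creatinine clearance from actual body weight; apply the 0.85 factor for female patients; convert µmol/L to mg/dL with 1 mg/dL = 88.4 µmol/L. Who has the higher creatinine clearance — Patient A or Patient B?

Patient A: SCr = 361 / 88.4 = 4.084 mg/dL
Patient A: CrCl = (140 − 86) × 125.3 / (72 × 4.084) = 6766.2 / 294.05 ≈ 23.0 mL/min
Patient B: CrCl = (140 − 57) × 84.3 / (72 × 0.7) × 0.85 = 6996.9 / 50.40 × 0.85 ≈ 118.0 mL/min
23.0 vs 118.0 mL/min → Patient B is higher.

Patient B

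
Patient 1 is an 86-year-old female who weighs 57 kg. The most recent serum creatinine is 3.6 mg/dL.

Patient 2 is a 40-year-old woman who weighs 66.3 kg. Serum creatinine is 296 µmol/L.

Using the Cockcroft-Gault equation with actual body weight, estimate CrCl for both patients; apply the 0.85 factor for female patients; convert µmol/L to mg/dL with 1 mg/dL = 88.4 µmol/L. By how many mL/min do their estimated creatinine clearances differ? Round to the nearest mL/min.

Patient 1: CrCl = (140 − 86) × 57 / (72 × 3.6) × 0.85 = 3078.0 / 259.20 × 0.85 ≈ 10.1 mL/min
Patient 2: SCr = 296 / 88.4 = 3.348 mg/dL
Patient 2: CrCl = (140 − 40) × 66.3 / (72 × 3.348) × 0.85 = 6630.0 / 241.06 × 0.85 ≈ 23.4 mL/min
|10.1 − 23.4| = 13.3 mL/min

13 mL/min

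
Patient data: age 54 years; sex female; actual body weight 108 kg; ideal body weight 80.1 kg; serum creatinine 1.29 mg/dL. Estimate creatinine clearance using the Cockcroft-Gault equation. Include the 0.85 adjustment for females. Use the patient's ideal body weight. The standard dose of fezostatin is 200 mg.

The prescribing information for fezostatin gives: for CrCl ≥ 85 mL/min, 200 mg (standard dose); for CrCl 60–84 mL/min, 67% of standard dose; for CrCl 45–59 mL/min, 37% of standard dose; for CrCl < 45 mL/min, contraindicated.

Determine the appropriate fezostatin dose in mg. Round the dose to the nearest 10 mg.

130 mg

CrCl = (140 − 54) × 80.1 / (72 × 1.29) × 0.85 = 6888.6 / 92.88 × 0.85 ≈ 63.0 mL/min
CrCl ≈ 63 mL/min → bracket 60–84 mL/min.
67% of 200 mg = 134 mg → 130 mg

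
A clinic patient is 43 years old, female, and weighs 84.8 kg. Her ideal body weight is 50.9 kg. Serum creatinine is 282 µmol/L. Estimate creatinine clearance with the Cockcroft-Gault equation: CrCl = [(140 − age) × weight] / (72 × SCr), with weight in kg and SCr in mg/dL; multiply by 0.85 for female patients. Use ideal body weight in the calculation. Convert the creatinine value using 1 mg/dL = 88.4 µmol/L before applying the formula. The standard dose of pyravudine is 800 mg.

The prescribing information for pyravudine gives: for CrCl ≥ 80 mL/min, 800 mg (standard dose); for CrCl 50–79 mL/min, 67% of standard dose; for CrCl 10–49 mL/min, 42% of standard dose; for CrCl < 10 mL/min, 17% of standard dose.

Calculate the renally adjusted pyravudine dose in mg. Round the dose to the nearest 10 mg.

SCr = 282 / 88.4 = 3.19 mg/dL
CrCl = (140 − 43) × 50.9 / (72 × 3.19) × 0.85 = 4937.3 / 229.68 × 0.85 ≈ 18.3 mL/min
CrCl ≈ 18 mL/min → bracket 10–49 mL/min.
42% of 800 mg = 336 mg → 340 mg

340 mg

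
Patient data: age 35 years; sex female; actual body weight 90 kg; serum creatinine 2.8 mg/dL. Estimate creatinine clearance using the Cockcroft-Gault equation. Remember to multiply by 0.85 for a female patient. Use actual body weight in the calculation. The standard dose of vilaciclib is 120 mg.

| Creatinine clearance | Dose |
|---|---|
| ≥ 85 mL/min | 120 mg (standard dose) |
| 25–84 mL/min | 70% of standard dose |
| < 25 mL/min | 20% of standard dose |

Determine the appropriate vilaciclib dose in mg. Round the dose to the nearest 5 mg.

CrCl = (140 − 35) × 90 / (72 × 2.8) × 0.85 = 9450.0 / 201.60 × 0.85 ≈ 39.8 mL/min
CrCl ≈ 40 mL/min → bracket 25–84 mL/min.
70% of 120 mg = 84 mg → 85 mg

85 mg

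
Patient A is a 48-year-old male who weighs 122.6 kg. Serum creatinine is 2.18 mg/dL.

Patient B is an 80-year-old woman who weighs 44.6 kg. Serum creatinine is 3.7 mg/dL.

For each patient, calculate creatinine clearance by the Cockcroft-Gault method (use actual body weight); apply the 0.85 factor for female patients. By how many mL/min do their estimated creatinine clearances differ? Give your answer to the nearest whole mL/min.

Patient A: CrCl = (140 − 48) × 122.6 / (72 × 2.18) = 11279.2 / 156.96 ≈ 71.9 mL/min
Patient B: CrCl = (140 − 80) × 44.6 / (72 × 3.7) × 0.85 = 2676.0 / 266.40 × 0.85 ≈ 8.5 mL/min
|71.9 − 8.5| = 63.4 mL/min

63 mL/min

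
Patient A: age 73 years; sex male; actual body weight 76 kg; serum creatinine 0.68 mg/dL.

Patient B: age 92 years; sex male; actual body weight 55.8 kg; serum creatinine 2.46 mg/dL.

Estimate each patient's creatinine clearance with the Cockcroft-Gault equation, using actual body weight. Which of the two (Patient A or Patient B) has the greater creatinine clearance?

Patient A

Patient A: CrCl = (140 − 73) × 76 / (72 × 0.68) = 5092.0 / 48.96 ≈ 104.0 mL/min
Patient B: CrCl = (140 − 92) × 55.8 / (72 × 2.46) = 2678.4 / 177.12 ≈ 15.1 mL/min
104.0 vs 15.1 mL/min → Patient A is higher.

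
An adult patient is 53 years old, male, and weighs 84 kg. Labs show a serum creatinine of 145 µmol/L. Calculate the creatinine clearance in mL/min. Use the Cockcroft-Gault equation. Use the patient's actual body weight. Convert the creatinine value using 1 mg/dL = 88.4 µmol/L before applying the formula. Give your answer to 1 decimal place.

61.9 mL/min

SCr = 145 / 88.4 = 1.64 mg/dL
CrCl = (140 − 53) × 84 / (72 × 1.64) = 7308.0 / 118.08 ≈ 61.9 mL/min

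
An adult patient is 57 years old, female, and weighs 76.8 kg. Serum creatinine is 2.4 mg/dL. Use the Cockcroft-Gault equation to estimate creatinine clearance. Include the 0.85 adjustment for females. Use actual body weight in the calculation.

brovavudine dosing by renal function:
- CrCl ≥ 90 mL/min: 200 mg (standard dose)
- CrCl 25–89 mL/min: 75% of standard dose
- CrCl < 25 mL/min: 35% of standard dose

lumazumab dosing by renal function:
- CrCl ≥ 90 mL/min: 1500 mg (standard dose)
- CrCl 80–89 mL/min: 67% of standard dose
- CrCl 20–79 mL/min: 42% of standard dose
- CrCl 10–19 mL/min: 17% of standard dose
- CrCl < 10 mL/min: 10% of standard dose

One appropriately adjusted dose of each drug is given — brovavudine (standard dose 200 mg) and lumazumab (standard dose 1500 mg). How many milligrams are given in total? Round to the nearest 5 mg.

CrCl = (140 − 57) × 76.8 / (72 × 2.4) × 0.85 = 6374.4 / 172.80 × 0.85 ≈ 31.4 mL/min
CrCl ≈ 31 mL/min.
brovavudine: 25–89 mL/min → 75% of 200 mg = 150 mg.
lumazumab: 20–79 mL/min → 42% of 1500 mg = 630 mg.
Total = 150 + 630 = 780 mg.

780 mg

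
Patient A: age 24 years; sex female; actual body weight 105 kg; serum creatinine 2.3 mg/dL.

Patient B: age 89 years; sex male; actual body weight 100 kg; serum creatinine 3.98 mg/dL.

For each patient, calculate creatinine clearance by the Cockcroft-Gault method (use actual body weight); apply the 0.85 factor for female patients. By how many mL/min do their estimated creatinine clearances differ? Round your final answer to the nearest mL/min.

45 mL/min

Patient A: CrCl = (140 − 24) × 105 / (72 × 2.3) × 0.85 = 12180.0 / 165.60 × 0.85 ≈ 62.5 mL/min
Patient B: CrCl = (140 − 89) × 100 / (72 × 3.98) = 5100.0 / 286.56 ≈ 17.8 mL/min
|62.5 − 17.8| = 44.7 mL/min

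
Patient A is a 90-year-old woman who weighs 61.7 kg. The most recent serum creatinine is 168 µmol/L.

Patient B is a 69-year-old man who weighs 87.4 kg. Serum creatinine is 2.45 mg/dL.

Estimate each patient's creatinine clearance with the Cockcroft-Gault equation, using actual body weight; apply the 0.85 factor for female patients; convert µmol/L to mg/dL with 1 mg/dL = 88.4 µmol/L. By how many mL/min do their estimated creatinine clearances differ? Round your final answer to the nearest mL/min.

16 mL/min

Patient A: SCr = 168 / 88.4 = 1.9 mg/dL
Patient A: CrCl = (140 − 90) × 61.7 / (72 × 1.9) × 0.85 = 3085.0 / 136.80 × 0.85 ≈ 19.2 mL/min
Patient B: CrCl = (140 − 69) × 87.4 / (72 × 2.45) = 6205.4 / 176.40 ≈ 35.2 mL/min
|19.2 − 35.2| = 16.0 mL/min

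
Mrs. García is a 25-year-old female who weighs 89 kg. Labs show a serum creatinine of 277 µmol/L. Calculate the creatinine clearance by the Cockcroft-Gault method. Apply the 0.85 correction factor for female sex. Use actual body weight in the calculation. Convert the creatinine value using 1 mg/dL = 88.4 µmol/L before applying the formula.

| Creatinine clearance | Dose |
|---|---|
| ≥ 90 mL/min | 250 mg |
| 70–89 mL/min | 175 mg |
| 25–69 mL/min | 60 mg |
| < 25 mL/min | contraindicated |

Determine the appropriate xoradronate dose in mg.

SCr = 277 / 88.4 = 3.133 mg/dL
CrCl = (140 − 25) × 89 / (72 × 3.133) × 0.85 = 10235.0 / 225.58 × 0.85 ≈ 38.6 mL/min
CrCl ≈ 39 mL/min → bracket 25–69 mL/min.
Dose for this bracket: 60 mg.

60 mg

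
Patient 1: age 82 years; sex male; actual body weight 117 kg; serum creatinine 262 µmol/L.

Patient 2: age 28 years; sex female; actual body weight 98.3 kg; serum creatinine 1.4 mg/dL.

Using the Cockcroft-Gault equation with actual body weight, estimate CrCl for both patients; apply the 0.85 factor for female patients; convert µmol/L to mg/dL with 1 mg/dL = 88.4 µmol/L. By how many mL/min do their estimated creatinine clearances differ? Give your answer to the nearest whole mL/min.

61 mL/min

Patient 1: SCr = 262 / 88.4 = 2.964 mg/dL
Patient 1: CrCl = (140 − 82) × 117 / (72 × 2.964) = 6786.0 / 213.41 ≈ 31.8 mL/min
Patient 2: CrCl = (140 − 28) × 98.3 / (72 × 1.4) × 0.85 = 11009.6 / 100.80 × 0.85 ≈ 92.8 mL/min
|31.8 − 92.8| = 61.0 mL/min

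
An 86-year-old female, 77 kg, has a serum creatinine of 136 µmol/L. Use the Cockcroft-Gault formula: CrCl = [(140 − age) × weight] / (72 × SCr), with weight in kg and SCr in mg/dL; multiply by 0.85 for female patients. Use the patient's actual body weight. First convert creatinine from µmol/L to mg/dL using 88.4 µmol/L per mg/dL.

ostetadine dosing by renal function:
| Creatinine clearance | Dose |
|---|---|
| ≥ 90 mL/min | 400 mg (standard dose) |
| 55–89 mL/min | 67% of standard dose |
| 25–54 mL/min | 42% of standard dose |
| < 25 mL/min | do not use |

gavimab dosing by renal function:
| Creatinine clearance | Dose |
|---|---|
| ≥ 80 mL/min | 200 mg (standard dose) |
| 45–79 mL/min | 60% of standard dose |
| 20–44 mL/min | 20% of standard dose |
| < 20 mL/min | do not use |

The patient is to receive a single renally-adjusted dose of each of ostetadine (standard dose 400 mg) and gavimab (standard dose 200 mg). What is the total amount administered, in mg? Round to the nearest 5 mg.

210 mg

SCr = 136 / 88.4 = 1.538 mg/dL
CrCl = (140 − 86) × 77 / (72 × 1.538) × 0.85 = 4158.0 / 110.74 × 0.85 ≈ 31.9 mL/min
CrCl ≈ 32 mL/min.
ostetadine: 25–54 mL/min → 42% of 400 mg = 168 mg.
gavimab: 20–44 mL/min → 20% of 200 mg = 40 mg.
Total = 168 + 40 = 208 mg.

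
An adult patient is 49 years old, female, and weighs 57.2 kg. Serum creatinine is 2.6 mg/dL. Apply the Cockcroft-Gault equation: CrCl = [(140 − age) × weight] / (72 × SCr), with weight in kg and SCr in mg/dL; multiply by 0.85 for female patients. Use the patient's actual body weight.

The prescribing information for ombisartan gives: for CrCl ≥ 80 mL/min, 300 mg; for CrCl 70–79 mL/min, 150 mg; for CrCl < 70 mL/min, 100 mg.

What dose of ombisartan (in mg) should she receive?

100 mg

CrCl = (140 − 49) × 57.2 / (72 × 2.6) × 0.85 = 5205.2 / 187.20 × 0.85 ≈ 23.6 mL/min
CrCl ≈ 24 mL/min → bracket < 70 mL/min.
Dose for this bracket: 100 mg.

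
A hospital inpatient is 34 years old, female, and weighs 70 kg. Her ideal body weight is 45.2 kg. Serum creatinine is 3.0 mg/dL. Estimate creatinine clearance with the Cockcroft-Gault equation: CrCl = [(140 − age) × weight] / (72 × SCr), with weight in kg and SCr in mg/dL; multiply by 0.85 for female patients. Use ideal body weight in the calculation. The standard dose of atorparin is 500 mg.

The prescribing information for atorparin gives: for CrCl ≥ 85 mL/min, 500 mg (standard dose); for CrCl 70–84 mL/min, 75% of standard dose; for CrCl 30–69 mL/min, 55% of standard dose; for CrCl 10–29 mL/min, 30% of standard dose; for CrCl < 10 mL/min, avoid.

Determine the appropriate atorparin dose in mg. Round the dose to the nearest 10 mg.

CrCl = (140 − 34) × 45.2 / (72 × 3) × 0.85 = 4791.2 / 216.00 × 0.85 ≈ 18.9 mL/min
CrCl ≈ 19 mL/min → bracket 10–29 mL/min.
30% of 500 mg = 150 mg

150 mg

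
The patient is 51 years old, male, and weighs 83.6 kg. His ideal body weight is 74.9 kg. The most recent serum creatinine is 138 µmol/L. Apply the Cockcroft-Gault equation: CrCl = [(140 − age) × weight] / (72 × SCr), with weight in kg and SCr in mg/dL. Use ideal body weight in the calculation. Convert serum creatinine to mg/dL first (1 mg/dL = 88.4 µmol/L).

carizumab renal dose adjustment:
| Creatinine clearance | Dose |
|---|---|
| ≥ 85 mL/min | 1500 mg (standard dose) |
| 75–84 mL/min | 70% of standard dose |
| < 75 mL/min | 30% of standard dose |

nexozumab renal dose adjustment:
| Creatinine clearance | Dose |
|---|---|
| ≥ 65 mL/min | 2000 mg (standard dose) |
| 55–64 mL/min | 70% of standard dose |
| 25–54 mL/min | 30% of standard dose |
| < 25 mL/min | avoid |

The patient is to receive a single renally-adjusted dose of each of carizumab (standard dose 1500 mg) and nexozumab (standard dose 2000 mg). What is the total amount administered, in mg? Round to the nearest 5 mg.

SCr = 138 / 88.4 = 1.561 mg/dL
CrCl = (140 − 51) × 74.9 / (72 × 1.561) = 6666.1 / 112.39 ≈ 59.3 mL/min
CrCl ≈ 59 mL/min.
carizumab: < 75 mL/min → 30% of 1500 mg = 450 mg.
nexozumab: 55–64 mL/min → 70% of 2000 mg = 1400 mg.
Total = 450 + 1400 = 1850 mg.

1850 mg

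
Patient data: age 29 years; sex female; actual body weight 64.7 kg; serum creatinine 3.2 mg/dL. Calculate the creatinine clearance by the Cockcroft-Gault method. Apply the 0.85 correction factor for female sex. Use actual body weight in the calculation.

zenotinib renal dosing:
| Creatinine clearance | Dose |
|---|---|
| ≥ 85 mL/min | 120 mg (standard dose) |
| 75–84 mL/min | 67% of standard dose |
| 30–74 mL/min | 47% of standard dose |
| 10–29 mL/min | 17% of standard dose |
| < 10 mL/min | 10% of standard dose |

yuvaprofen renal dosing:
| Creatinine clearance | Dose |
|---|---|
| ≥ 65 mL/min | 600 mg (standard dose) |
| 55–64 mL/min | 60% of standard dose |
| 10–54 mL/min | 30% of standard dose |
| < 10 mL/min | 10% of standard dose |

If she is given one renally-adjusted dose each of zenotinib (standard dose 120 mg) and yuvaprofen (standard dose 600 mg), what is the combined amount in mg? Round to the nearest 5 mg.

200 mg

CrCl = (140 − 29) × 64.7 / (72 × 3.2) × 0.85 = 7181.7 / 230.40 × 0.85 ≈ 26.5 mL/min
CrCl ≈ 26 mL/min.
zenotinib: 10–29 mL/min → 17% of 120 mg = 20.4 mg.
yuvaprofen: 10–54 mL/min → 30% of 600 mg = 180 mg.
Total = 20.4 + 180 = 200.4 mg.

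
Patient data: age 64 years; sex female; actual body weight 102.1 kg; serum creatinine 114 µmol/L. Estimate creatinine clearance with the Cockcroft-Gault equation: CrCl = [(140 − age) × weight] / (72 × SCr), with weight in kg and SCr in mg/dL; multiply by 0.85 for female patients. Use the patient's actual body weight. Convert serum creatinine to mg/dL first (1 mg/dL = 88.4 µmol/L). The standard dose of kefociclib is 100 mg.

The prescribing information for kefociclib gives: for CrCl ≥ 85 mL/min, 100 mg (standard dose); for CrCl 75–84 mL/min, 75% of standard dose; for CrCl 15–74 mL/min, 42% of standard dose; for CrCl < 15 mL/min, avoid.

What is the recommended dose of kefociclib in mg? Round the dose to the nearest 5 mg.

SCr = 114 / 88.4 = 1.29 mg/dL
CrCl = (140 − 64) × 102.1 / (72 × 1.29) × 0.85 = 7759.6 / 92.88 × 0.85 ≈ 71.0 mL/min
CrCl ≈ 71 mL/min → bracket 15–74 mL/min.
42% of 100 mg = 42 mg → 40 mg

40 mg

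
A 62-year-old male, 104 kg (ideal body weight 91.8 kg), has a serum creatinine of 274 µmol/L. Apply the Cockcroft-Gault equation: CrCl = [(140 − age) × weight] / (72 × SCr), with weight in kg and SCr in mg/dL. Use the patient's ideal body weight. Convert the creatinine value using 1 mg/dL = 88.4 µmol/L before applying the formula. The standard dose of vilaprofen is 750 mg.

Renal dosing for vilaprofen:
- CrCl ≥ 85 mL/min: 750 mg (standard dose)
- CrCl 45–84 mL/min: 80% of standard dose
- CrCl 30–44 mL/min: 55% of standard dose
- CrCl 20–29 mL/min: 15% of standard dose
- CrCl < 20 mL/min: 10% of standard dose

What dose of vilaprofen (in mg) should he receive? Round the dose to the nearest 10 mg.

410 mg

SCr = 274 / 88.4 = 3.1 mg/dL
CrCl = (140 − 62) × 91.8 / (72 × 3.1) = 7160.4 / 223.20 ≈ 32.1 mL/min
CrCl ≈ 32 mL/min → bracket 30–44 mL/min.
55% of 750 mg = 412.5 mg → 410 mg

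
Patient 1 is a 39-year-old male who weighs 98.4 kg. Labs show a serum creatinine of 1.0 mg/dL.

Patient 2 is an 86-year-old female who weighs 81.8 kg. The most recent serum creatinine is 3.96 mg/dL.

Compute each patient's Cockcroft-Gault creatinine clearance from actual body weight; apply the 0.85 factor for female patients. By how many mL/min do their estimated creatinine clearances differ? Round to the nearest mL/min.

125 mL/min

Patient 1: CrCl = (140 − 39) × 98.4 / (72 × 1) = 9938.4 / 72.00 ≈ 138.0 mL/min
Patient 2: CrCl = (140 − 86) × 81.8 / (72 × 3.96) × 0.85 = 4417.2 / 285.12 × 0.85 ≈ 13.2 mL/min
|138.0 − 13.2| = 124.8 mL/min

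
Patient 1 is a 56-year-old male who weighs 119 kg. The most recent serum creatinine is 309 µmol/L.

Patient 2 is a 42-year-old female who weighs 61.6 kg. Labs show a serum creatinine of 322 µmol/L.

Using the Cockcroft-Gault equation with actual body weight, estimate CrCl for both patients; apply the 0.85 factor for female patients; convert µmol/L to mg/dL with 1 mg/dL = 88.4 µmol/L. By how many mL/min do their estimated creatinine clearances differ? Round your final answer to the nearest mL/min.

Patient 1: SCr = 309 / 88.4 = 3.495 mg/dL
Patient 1: CrCl = (140 − 56) × 119 / (72 × 3.495) = 9996.0 / 251.64 ≈ 39.7 mL/min
Patient 2: SCr = 322 / 88.4 = 3.643 mg/dL
Patient 2: CrCl = (140 − 42) × 61.6 / (72 × 3.643) × 0.85 = 6036.8 / 262.30 × 0.85 ≈ 19.6 mL/min
|39.7 − 19.6| = 20.1 mL/min

20 mL/min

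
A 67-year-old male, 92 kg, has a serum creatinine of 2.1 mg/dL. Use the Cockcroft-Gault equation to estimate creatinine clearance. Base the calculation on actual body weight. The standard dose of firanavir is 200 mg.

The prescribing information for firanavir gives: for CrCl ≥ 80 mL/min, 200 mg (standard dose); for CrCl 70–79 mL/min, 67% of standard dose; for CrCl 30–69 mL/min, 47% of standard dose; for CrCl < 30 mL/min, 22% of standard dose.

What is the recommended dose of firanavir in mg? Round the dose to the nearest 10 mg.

CrCl = (140 − 67) × 92 / (72 × 2.1) = 6716.0 / 151.20 ≈ 44.4 mL/min
CrCl ≈ 44 mL/min → bracket 30–69 mL/min.
47% of 200 mg = 94 mg → 90 mg

90 mg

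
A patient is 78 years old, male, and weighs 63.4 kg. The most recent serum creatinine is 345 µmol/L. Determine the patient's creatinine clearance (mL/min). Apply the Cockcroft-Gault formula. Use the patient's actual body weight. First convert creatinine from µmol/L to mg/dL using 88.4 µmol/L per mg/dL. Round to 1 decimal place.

SCr = 345 / 88.4 = 3.903 mg/dL
CrCl = (140 − 78) × 63.4 / (72 × 3.903) = 3930.8 / 281.02 ≈ 14.0 mL/min

14.0 mL/min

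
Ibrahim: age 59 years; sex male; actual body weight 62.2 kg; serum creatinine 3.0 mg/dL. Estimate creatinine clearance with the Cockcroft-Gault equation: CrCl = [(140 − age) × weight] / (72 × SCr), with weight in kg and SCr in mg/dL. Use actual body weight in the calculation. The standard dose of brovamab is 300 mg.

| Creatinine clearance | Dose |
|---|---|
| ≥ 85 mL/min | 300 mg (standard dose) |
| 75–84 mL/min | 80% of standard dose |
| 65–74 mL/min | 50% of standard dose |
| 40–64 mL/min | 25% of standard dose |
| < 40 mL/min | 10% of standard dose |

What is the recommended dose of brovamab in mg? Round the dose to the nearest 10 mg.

30 mg

CrCl = (140 − 59) × 62.2 / (72 × 3) = 5038.2 / 216.00 ≈ 23.3 mL/min
CrCl ≈ 23 mL/min → bracket < 40 mL/min.
10% of 300 mg = 30 mg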